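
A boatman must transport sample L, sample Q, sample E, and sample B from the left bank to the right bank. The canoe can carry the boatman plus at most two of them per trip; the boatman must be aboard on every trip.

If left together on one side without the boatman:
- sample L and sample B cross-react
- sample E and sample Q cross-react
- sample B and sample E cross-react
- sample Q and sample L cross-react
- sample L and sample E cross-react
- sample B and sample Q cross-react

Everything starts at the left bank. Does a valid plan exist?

No

Whatever the first load, the items left behind include a forbidden pair without the boatman. No opening move is safe, so no plan exists.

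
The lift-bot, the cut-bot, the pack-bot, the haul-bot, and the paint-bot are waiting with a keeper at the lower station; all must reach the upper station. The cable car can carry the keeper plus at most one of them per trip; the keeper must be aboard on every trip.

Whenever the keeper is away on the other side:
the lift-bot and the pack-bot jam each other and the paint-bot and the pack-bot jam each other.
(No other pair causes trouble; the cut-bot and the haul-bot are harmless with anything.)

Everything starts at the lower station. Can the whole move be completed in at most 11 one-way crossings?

Yes — this plan uses 11 crossings (≤ 11):
1. Keeper goes to the upper station with the pack-bot.
2. Keeper goes back to the lower station alone.
3. Keeper goes to the upper station with the lift-bot.
4. Keeper goes back to the lower station with the pack-bot.
5. Keeper goes to the upper station with the paint-bot.
6. Keeper goes back to the lower station alone.
7. Keeper goes to the upper station with the cut-bot.
8. Keeper goes back to the lower station alone.
9. Keeper goes to the upper station with the haul-bot.
10. Keeper goes back to the lower station alone.
11. Keeper goes to the upper station with the pack-bot.

Yes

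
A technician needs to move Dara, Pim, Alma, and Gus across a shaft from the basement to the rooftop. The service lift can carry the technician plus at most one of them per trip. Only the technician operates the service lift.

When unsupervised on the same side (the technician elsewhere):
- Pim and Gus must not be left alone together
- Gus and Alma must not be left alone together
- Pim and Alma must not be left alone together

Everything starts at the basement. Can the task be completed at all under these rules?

No

Whatever the first load, the items left behind include a forbidden pair without the technician. No opening move is safe, so no plan exists.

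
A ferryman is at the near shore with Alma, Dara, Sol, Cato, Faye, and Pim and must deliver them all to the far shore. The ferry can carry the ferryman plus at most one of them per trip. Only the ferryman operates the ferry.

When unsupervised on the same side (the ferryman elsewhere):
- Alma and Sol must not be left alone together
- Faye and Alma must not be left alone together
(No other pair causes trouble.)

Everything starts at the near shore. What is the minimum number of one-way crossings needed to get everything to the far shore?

Counting alone: the ferryman can take at most 1 across per trip to the far shore, so moving all 6 needs at least 6 loaded trips out, with a return between consecutive ones — at least 11 crossings.
The safety rule pushes this higher. Following every safe sequence of crossings, the most of the 6 that can be at the far shore as the ferry arrives there on crossing 11 is 5 — never all 6.
So no plan with fewer than 13 crossings exists, and this one achieves 13:
1. Ferryman goes to the far shore with Alma.  [the near shore: Cato, Dara, Faye, Pim, Sol | the far shore: Alma]
2. Ferryman goes back to the near shore alone.  [the near shore: Cato, Dara, Faye, Pim, Sol | the far shore: Alma]
3. Ferryman goes to the far shore with Dara.  [the near shore: Cato, Faye, Pim, Sol | the far shore: Alma, Dara]
4. Ferryman goes back to the near shore alone.  [the near shore: Cato, Faye, Pim, Sol | the far shore: Alma, Dara]
5. Ferryman goes to the far shore with Sol.  [the near shore: Cato, Faye, Pim | the far shore: Alma, Dara, Sol]
6. Ferryman goes back to the near shore with Alma.  [the near shore: Alma, Cato, Faye, Pim | the far shore: Dara, Sol]
7. Ferryman goes to the far shore with Faye.  [the near shore: Alma, Cato, Pim | the far shore: Dara, Faye, Sol]
8. Ferryman goes back to the near shore alone.  [the near shore: Alma, Cato, Pim | the far shore: Dara, Faye, Sol]
9. Ferryman goes to the far shore with Cato.  [the near shore: Alma, Pim | the far shore: Cato, Dara, Faye, Sol]
10. Ferryman goes back to the near shore alone.  [the near shore: Alma, Pim | the far shore: Cato, Dara, Faye, Sol]
11. Ferryman goes to the far shore with Pim.  [the near shore: Alma | the far shore: Cato, Dara, Faye, Pim, Sol]
12. Ferryman goes back to the near shore alone.  [the near shore: Alma | the far shore: Cato, Dara, Faye, Pim, Sol]
13. Ferryman goes to the far shore with Alma.  [the near shore: — | the far shore: Alma, Cato, Dara, Faye, Pim, Sol]

13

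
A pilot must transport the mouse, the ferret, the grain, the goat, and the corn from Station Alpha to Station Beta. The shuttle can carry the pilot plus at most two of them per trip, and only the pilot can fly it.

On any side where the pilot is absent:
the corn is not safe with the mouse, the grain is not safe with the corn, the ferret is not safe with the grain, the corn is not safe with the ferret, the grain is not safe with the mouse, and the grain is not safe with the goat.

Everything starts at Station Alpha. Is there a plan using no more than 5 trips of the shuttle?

No

Counting alone: the pilot can take at most 2 across per trip to Station Beta, so moving all 5 needs at least 3 loaded trips out, with a return between consecutive ones — at least 5 crossings.
The safety rule pushes this higher. Following every safe sequence of crossings, the most of the 5 that can be at Station Beta as the shuttle arrives there on crossing 5 is 4 — never all 5.
So the move cannot be finished within 5 crossings. (The shortest complete plan takes 7:)
1. Pilot goes to Station Beta with the corn and the grain.  [Station Alpha: the ferret, the goat, the mouse | Station Beta: the corn, the grain]
2. Pilot goes back to Station Alpha with the grain.  [Station Alpha: the ferret, the goat, the grain, the mouse | Station Beta: the corn]
3. Pilot goes to Station Beta with the goat and the grain.  [Station Alpha: the ferret, the mouse | Station Beta: the corn, the goat, the grain]
4. Pilot goes back to Station Alpha with the grain.  [Station Alpha: the ferret, the grain, the mouse | Station Beta: the corn, the goat]
5. Pilot goes to Station Beta with the ferret and the mouse.  [Station Alpha: the grain | Station Beta: the corn, the ferret, the goat, the mouse]
6. Pilot goes back to Station Alpha with the corn.  [Station Alpha: the corn, the grain | Station Beta: the ferret, the goat, the mouse]
7. Pilot goes to Station Beta with the corn and the grain.  [Station Alpha: — | Station Beta: the corn, the ferret, the goat, the grain, the mouse]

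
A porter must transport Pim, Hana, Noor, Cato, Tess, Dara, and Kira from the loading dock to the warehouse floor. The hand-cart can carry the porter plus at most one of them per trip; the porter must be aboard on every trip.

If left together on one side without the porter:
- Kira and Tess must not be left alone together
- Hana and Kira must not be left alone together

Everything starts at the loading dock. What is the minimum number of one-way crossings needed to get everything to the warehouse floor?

15

Counting alone: the porter can take at most 1 across per trip to the warehouse floor, so moving all 7 needs at least 7 loaded trips out, with a return between consecutive ones — at least 13 crossings.
The safety rule pushes this higher. Following every safe sequence of crossings, the most of the 7 that can be at the warehouse floor as the hand-cart arrives there on crossing 13 is 6 — never all 7.
So no plan with fewer than 15 crossings exists, and this one achieves 15:
1. Porter goes to the warehouse floor with Kira.  [the loading dock: Cato, Dara, Hana, Noor, Pim, Tess | the warehouse floor: Kira]
2. Porter goes back to the loading dock alone.  [the loading dock: Cato, Dara, Hana, Noor, Pim, Tess | the warehouse floor: Kira]
3. Porter goes to the warehouse floor with Pim.  [the loading dock: Cato, Dara, Hana, Noor, Tess | the warehouse floor: Kira, Pim]
4. Porter goes back to the loading dock alone.  [the loading dock: Cato, Dara, Hana, Noor, Tess | the warehouse floor: Kira, Pim]
5. Porter goes to the warehouse floor with Hana.  [the loading dock: Cato, Dara, Noor, Tess | the warehouse floor: Hana, Kira, Pim]
6. Porter goes back to the loading dock with Kira.  [the loading dock: Cato, Dara, Kira, Noor, Tess | the warehouse floor: Hana, Pim]
7. Porter goes to the warehouse floor with Tess.  [the loading dock: Cato, Dara, Kira, Noor | the warehouse floor: Hana, Pim, Tess]
8. Porter goes back to the loading dock alone.  [the loading dock: Cato, Dara, Kira, Noor | the warehouse floor: Hana, Pim, Tess]
9. Porter goes to the warehouse floor with Noor.  [the loading dock: Cato, Dara, Kira | the warehouse floor: Hana, Noor, Pim, Tess]
10. Porter goes back to the loading dock alone.  [the loading dock: Cato, Dara, Kira | the warehouse floor: Hana, Noor, Pim, Tess]
11. Porter goes to the warehouse floor with Cato.  [the loading dock: Dara, Kira | the warehouse floor: Cato, Hana, Noor, Pim, Tess]
12. Porter goes back to the loading dock alone.  [the loading dock: Dara, Kira | the warehouse floor: Cato, Hana, Noor, Pim, Tess]
13. Porter goes to the warehouse floor with Dara.  [the loading dock: Kira | the warehouse floor: Cato, Dara, Hana, Noor, Pim, Tess]
14. Porter goes back to the loading dock alone.  [the loading dock: Kira | the warehouse floor: Cato, Dara, Hana, Noor, Pim, Tess]
15. Porter goes to the warehouse floor with Kira.  [the loading dock: — | the warehouse floor: Cato, Dara, Hana, Kira, Noor, Pim, Tess]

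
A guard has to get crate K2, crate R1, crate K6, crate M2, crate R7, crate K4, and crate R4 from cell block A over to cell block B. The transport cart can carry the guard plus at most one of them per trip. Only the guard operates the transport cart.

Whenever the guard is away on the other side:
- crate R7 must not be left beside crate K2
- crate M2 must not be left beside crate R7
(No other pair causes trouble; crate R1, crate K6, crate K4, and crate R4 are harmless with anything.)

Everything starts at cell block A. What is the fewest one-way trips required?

Counting alone: the guard can take at most 1 across per trip to cell block B, so moving all 7 needs at least 7 loaded trips out, with a return between consecutive ones — at least 13 crossings.
The safety rule pushes this higher. Following every safe sequence of crossings, the most of the 7 that can be at cell block B as the transport cart arrives there on crossing 13 is 6 — never all 7.
So no plan with fewer than 15 crossings exists, and this one achieves 15:
1. Guard goes to cell block B with crate R7.
2. Guard goes back to cell block A alone.
3. Guard goes to cell block B with crate K2.
4. Guard goes back to cell block A with crate R7.
5. Guard goes to cell block B with crate M2.
6. Guard goes back to cell block A alone.
7. Guard goes to cell block B with crate R1.
8. Guard goes back to cell block A alone.
9. Guard goes to cell block B with crate K6.
10. Guard goes back to cell block A alone.
11. Guard goes to cell block B with crate K4.
12. Guard goes back to cell block A alone.
13. Guard goes to cell block B with crate R4.
14. Guard goes back to cell block A alone.
15. Guard goes to cell block B with crate R7.

15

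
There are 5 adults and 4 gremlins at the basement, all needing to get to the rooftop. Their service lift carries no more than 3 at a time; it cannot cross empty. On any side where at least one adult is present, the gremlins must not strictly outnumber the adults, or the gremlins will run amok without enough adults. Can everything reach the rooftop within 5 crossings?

Counting alone: each trip to the rooftop takes at most 3 across and each return brings at least 1 back, so after t trips out (and t−1 returns) at most 3t − (t−1) of the 9 are across; that first reaches 9 at t = 4, so at least 7 crossings are needed.
Since 5 < 7, 5 crossings cannot be enough. (The shortest complete plan in fact takes 7:)
1. 3 gremlins → the rooftop.  (the basement: 5A 1G; the rooftop: 0A 3G)
2. 1 gremlin ← the basement.  (the basement: 5A 2G; the rooftop: 0A 2G)
3. 3 adults → the rooftop.  (the basement: 2A 2G; the rooftop: 3A 2G)
4. 1 adult ← the basement.  (the basement: 3A 2G; the rooftop: 2A 2G)
5. 2 adults and 1 gremlin → the rooftop.  (the basement: 1A 1G; the rooftop: 4A 3G)
6. 1 adult ← the basement.  (the basement: 2A 1G; the rooftop: 3A 3G)
7. 2 adults and 1 gremlin → the rooftop.  (the basement: 0A 0G; the rooftop: 5A 4G)

No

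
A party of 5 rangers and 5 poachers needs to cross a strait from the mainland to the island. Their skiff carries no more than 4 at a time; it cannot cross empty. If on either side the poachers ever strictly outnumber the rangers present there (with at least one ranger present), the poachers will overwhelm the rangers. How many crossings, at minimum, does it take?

7

Counting alone: each trip to the island takes at most 4 across and each return brings at least 1 back, so after t trips out (and t−1 returns) at most 4t − (t−1) of the 10 are across; that first reaches 10 at t = 3, so at least 5 crossings are needed.
The safety rule pushes this higher. Following every safe sequence of crossings, the most of the 10 that can be at the island as the skiff arrives there on crossing 5 is 9 — never all 10.
So no plan with fewer than 7 crossings exists, and this one achieves 7:
1. 2 poachers → the island.  (the mainland: 5R 3P; the island: 0R 2P)
2. 1 poacher ← the mainland.  (the mainland: 5R 4P; the island: 0R 1P)
3. 4 poachers → the island.  (the mainland: 5R 0P; the island: 0R 5P)
4. 1 poacher ← the mainland.  (the mainland: 5R 1P; the island: 0R 4P)
5. 4 rangers → the island.  (the mainland: 1R 1P; the island: 4R 4P)
6. 1 ranger and 1 poacher ← the mainland.  (the mainland: 2R 2P; the island: 3R 3P)
7. 2 rangers and 2 poachers → the island.  (the mainland: 0R 0P; the island: 5R 5P)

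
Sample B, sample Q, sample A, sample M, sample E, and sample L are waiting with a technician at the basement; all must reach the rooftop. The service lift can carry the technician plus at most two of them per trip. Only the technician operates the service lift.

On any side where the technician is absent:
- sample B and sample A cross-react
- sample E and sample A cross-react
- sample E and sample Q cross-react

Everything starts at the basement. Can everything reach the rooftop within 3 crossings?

Counting alone: the technician can take at most 2 across per trip to the rooftop, so moving all 6 needs at least 3 loaded trips out, with a return between consecutive ones — at least 5 crossings.
Since 3 < 5, 3 crossings cannot be enough. (The shortest complete plan in fact takes 5:)
1. Technician goes to the rooftop with sample B and sample E.  [the basement: sample A, sample L, sample M, sample Q | the rooftop: sample B, sample E]
2. Technician goes back to the basement alone.  [the basement: sample A, sample L, sample M, sample Q | the rooftop: sample B, sample E]
3. Technician goes to the rooftop with sample L and sample M.  [the basement: sample A, sample Q | the rooftop: sample B, sample E, sample L, sample M]
4. Technician goes back to the basement alone.  [the basement: sample A, sample Q | the rooftop: sample B, sample E, sample L, sample M]
5. Technician goes to the rooftop with sample A and sample Q.  [the basement: — | the rooftop: sample A, sample B, sample E, sample L, sample M, sample Q]

No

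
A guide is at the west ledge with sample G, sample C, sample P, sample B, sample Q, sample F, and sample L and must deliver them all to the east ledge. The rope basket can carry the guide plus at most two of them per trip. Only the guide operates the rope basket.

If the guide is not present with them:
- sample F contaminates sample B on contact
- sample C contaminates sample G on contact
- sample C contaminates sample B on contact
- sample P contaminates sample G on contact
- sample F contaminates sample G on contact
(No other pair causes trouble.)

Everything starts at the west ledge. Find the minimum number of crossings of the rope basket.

Counting alone: the guide can take at most 2 across per trip to the east ledge, so moving all 7 needs at least 4 loaded trips out, with a return between consecutive ones — at least 7 crossings.
The safety rule pushes this higher. Following every safe sequence of crossings, the most of the 7 that can be at the east ledge as the rope basket arrives there on crossing 7 is 6 — never all 7.
So no plan with fewer than 9 crossings exists, and this one achieves 9:
1. Guide goes to the east ledge with sample B and sample G.
2. Guide goes back to the west ledge alone.
3. Guide goes to the east ledge with sample C.
4. Guide goes back to the west ledge with sample B and sample G.
5. Guide goes to the east ledge with sample F and sample P.
6. Guide goes back to the west ledge alone.
7. Guide goes to the east ledge with sample L and sample Q.
8. Guide goes back to the west ledge alone.
9. Guide goes to the east ledge with sample B and sample G.

9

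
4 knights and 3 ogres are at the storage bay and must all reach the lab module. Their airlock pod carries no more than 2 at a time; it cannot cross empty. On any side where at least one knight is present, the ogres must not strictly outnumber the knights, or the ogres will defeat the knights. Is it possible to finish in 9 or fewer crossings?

Counting alone: each trip to the lab module takes at most 2 across and each return brings at least 1 back, so after t trips out (and t−1 returns) at most 2t − (t−1) of the 7 are across; that first reaches 7 at t = 6, so at least 11 crossings are needed.
Since 9 < 11, 9 crossings cannot be enough. (The shortest complete plan in fact takes 11:)
1. 2 ogres → the lab module.  (the storage bay: 4K 1O; the lab module: 0K 2O)
2. 1 ogre ← the storage bay.  (the storage bay: 4K 2O; the lab module: 0K 1O)
3. 2 ogres → the lab module.  (the storage bay: 4K 0O; the lab module: 0K 3O)
4. 1 ogre ← the storage bay.  (the storage bay: 4K 1O; the lab module: 0K 2O)
5. 2 knights → the lab module.  (the storage bay: 2K 1O; the lab module: 2K 2O)
6. 1 ogre ← the storage bay.  (the storage bay: 2K 2O; the lab module: 2K 1O)
7. 1 knight and 1 ogre → the lab module.  (the storage bay: 1K 1O; the lab module: 3K 2O)
8. 1 knight ← the storage bay.  (the storage bay: 2K 1O; the lab module: 2K 2O)
9. 1 knight and 1 ogre → the lab module.  (the storage bay: 1K 0O; the lab module: 3K 3O)
10. 1 ogre ← the storage bay.  (the storage bay: 1K 1O; the lab module: 3K 2O)
11. 1 knight and 1 ogre → the lab module.  (the storage bay: 0K 0O; the lab module: 4K 3O)

No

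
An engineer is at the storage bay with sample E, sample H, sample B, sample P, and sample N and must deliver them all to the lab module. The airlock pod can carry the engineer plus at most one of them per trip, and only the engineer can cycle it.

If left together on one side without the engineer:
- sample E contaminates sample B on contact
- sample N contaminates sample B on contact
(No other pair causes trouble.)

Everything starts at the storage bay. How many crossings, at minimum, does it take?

11

Counting alone: the engineer can take at most 1 across per trip to the lab module, so moving all 5 needs at least 5 loaded trips out, with a return between consecutive ones — at least 9 crossings.
The safety rule pushes this higher. Following every safe sequence of crossings, the most of the 5 that can be at the lab module as the airlock pod arrives there on crossing 9 is 4 — never all 5.
So no plan with fewer than 11 crossings exists, and this one achieves 11:
1. Engineer goes to the lab module with sample B.  [the storage bay: sample E, sample H, sample N, sample P | the lab module: sample B]
2. Engineer goes back to the storage bay alone.  [the storage bay: sample E, sample H, sample N, sample P | the lab module: sample B]
3. Engineer goes to the lab module with sample E.  [the storage bay: sample H, sample N, sample P | the lab module: sample B, sample E]
4. Engineer goes back to the storage bay with sample B.  [the storage bay: sample B, sample H, sample N, sample P | the lab module: sample E]
5. Engineer goes to the lab module with sample N.  [the storage bay: sample B, sample H, sample P | the lab module: sample E, sample N]
6. Engineer goes back to the storage bay alone.  [the storage bay: sample B, sample H, sample P | the lab module: sample E, sample N]
7. Engineer goes to the lab module with sample H.  [the storage bay: sample B, sample P | the lab module: sample E, sample H, sample N]
8. Engineer goes back to the storage bay alone.  [the storage bay: sample B, sample P | the lab module: sample E, sample H, sample N]
9. Engineer goes to the lab module with sample P.  [the storage bay: sample B | the lab module: sample E, sample H, sample N, sample P]
10. Engineer goes back to the storage bay alone.  [the storage bay: sample B | the lab module: sample E, sample H, sample N, sample P]
11. Engineer goes to the lab module with sample B.  [the storage bay: — | the lab module: sample B, sample E, sample H, sample N, sample P]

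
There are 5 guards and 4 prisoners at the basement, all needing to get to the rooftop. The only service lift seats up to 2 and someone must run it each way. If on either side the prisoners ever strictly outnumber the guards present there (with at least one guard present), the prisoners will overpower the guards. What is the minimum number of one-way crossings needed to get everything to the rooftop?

15

Counting alone: each trip to the rooftop takes at most 2 across and each return brings at least 1 back, so after t trips out (and t−1 returns) at most 2t − (t−1) of the 9 are across; that first reaches 9 at t = 8, so at least 15 crossings are needed.
The plan below uses exactly 15 crossings, so it is optimal:
1. 2 prisoners → the rooftop.  (the basement: 5G 2P; the rooftop: 0G 2P)
2. 1 prisoner ← the basement.  (the basement: 5G 3P; the rooftop: 0G 1P)
3. 2 prisoners → the rooftop.  (the basement: 5G 1P; the rooftop: 0G 3P)
4. 1 prisoner ← the basement.  (the basement: 5G 2P; the rooftop: 0G 2P)
5. 2 guards → the rooftop.  (the basement: 3G 2P; the rooftop: 2G 2P)
6. 1 prisoner ← the basement.  (the basement: 3G 3P; the rooftop: 2G 1P)
7. 1 guard and 1 prisoner → the rooftop.  (the basement: 2G 2P; the rooftop: 3G 2P)
8. 1 guard ← the basement.  (the basement: 3G 2P; the rooftop: 2G 2P)
9. 1 guard and 1 prisoner → the rooftop.  (the basement: 2G 1P; the rooftop: 3G 3P)
10. 1 prisoner ← the basement.  (the basement: 2G 2P; the rooftop: 3G 2P)
11. 1 guard and 1 prisoner → the rooftop.  (the basement: 1G 1P; the rooftop: 4G 3P)
12. 1 guard ← the basement.  (the basement: 2G 1P; the rooftop: 3G 3P)
13. 1 guard and 1 prisoner → the rooftop.  (the basement: 1G 0P; the rooftop: 4G 4P)
14. 1 prisoner ← the basement.  (the basement: 1G 1P; the rooftop: 4G 3P)
15. 1 guard and 1 prisoner → the rooftop.  (the basement: 0G 0P; the rooftop: 5G 4P)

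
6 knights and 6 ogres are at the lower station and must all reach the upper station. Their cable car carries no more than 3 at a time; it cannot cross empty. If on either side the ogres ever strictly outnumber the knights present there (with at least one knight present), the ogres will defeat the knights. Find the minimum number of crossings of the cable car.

Following every safe sequence of crossings from the start, the most of the 12 that can be at the upper station as the cable car arrives there on crossings 1, 3, 5 is 3, 5, 6 respectively; the best ever achieved is 6 of 12.
From crossing 7 on, no configuration arises that was not already reachable earlier: only 17 distinct safe configurations (who is on which side, and where the cable car is) can ever be reached, none of them has everyone across, and every continuation just revisits them. They are: 0 knights + 0 ogres across (cable car back at the start); 0 knights + 1 ogre across (cable car there); 0 knights + 1 ogre across (cable car back at the start); 0 knights + 2 ogres across (cable car there); 0 knights + 2 ogres across (cable car back at the start); 0 knights + 3 ogres across (cable car there); 0 knights + 3 ogres across (cable car back at the start); 0 knights + 4 ogres across (cable car there); 0 knights + 4 ogres across (cable car back at the start); 0 knights + 5 ogres across (cable car there); 0 knights + 5 ogres across (cable car back at the start); 0 knights + 6 ogres across (cable car there); 1 knight + 1 ogre across (cable car there); 1 knight + 1 ogre across (cable car back at the start); 2 knights + 2 ogres across (cable car there); 2 knights + 2 ogres across (cable car back at the start); 3 knights + 3 ogres across (cable car there). So no valid plan exists.

impossible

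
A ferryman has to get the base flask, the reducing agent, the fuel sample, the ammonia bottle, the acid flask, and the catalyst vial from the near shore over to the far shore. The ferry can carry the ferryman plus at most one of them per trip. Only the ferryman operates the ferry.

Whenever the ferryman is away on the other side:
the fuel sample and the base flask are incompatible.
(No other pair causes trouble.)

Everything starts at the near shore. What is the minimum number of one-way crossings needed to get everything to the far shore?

Counting alone: the ferryman can take at most 1 across per trip to the far shore, so moving all 6 needs at least 6 loaded trips out, with a return between consecutive ones — at least 11 crossings.
The plan below uses exactly 11 crossings, so it is optimal:
1. Ferryman goes to the far shore with the base flask.
2. Ferryman goes back to the near shore alone.
3. Ferryman goes to the far shore with the reducing agent.
4. Ferryman goes back to the near shore alone.
5. Ferryman goes to the far shore with the ammonia bottle.
6. Ferryman goes back to the near shore alone.
7. Ferryman goes to the far shore with the acid flask.
8. Ferryman goes back to the near shore alone.
9. Ferryman goes to the far shore with the catalyst vial.
10. Ferryman goes back to the near shore alone.
11. Ferryman goes to the far shore with the fuel sample.

11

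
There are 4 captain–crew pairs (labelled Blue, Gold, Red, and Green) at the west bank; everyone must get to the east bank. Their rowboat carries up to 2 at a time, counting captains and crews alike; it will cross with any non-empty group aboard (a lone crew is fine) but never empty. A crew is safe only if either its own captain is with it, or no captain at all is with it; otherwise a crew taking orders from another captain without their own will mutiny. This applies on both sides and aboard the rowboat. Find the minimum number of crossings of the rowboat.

impossible

Following every safe sequence of crossings from the start, the most of the 8 that can be at the east bank as the rowboat arrives there on crossings 1, 3, 5 is 2, 3, 4 respectively; the best ever achieved is 4 of 8.
From crossing 7 on, no configuration arises that was not already reachable earlier: only 44 distinct safe configurations (who is on which side, and where the rowboat is) can ever be reached, none of them has everyone across, and every continuation just revisits them. So no valid plan exists.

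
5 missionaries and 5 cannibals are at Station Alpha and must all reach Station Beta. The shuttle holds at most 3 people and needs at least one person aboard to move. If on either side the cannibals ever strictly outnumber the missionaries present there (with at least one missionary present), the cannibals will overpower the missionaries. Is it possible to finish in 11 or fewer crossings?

Yes — this plan uses 11 crossings (≤ 11):
1. 2 cannibals → Station Beta.  (Station Alpha: 5M 3C; Station Beta: 0M 2C)
2. 1 cannibal ← Station Alpha.  (Station Alpha: 5M 4C; Station Beta: 0M 1C)
3. 3 cannibals → Station Beta.  (Station Alpha: 5M 1C; Station Beta: 0M 4C)
4. 1 cannibal ← Station Alpha.  (Station Alpha: 5M 2C; Station Beta: 0M 3C)
5. 3 missionaries → Station Beta.  (Station Alpha: 2M 2C; Station Beta: 3M 3C)
6. 1 missionary and 1 cannibal ← Station Alpha.  (Station Alpha: 3M 3C; Station Beta: 2M 2C)
7. 3 missionaries → Station Beta.  (Station Alpha: 0M 3C; Station Beta: 5M 2C)
8. 1 cannibal ← Station Alpha.  (Station Alpha: 0M 4C; Station Beta: 5M 1C)
9. 2 cannibals → Station Beta.  (Station Alpha: 0M 2C; Station Beta: 5M 3C)
10. 1 cannibal ← Station Alpha.  (Station Alpha: 0M 3C; Station Beta: 5M 2C)
11. 3 cannibals → Station Beta.  (Station Alpha: 0M 0C; Station Beta: 5M 5C)

Yes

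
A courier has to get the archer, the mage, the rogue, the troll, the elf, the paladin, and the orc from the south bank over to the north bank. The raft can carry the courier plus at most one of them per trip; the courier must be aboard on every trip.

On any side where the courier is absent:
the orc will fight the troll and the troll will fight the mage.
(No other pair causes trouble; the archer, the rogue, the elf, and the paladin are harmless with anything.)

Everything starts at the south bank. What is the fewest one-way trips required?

Counting alone: the courier can take at most 1 across per trip to the north bank, so moving all 7 needs at least 7 loaded trips out, with a return between consecutive ones — at least 13 crossings.
The safety rule pushes this higher. Following every safe sequence of crossings, the most of the 7 that can be at the north bank as the raft arrives there on crossing 13 is 6 — never all 7.
So no plan with fewer than 15 crossings exists, and this one achieves 15:
1. Courier goes to the north bank with the troll.
2. Courier goes back to the south bank alone.
3. Courier goes to the north bank with the archer.
4. Courier goes back to the south bank alone.
5. Courier goes to the north bank with the mage.
6. Courier goes back to the south bank with the troll.
7. Courier goes to the north bank with the orc.
8. Courier goes back to the south bank alone.
9. Courier goes to the north bank with the rogue.
10. Courier goes back to the south bank alone.
11. Courier goes to the north bank with the elf.
12. Courier goes back to the south bank alone.
13. Courier goes to the north bank with the paladin.
14. Courier goes back to the south bank alone.
15. Courier goes to the north bank with the troll.

15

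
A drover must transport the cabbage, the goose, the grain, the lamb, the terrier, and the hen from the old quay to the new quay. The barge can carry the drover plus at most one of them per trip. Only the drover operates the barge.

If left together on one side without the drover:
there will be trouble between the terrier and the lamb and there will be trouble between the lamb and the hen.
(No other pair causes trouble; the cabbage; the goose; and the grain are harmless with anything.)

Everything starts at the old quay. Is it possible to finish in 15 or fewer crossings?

Yes

Yes — this plan uses 13 crossings (≤ 15):
1. Drover goes to the new quay with the lamb.  [the old quay: the cabbage, the goose, the grain, the hen, the terrier | the new quay: the lamb]
2. Drover goes back to the old quay alone.  [the old quay: the cabbage, the goose, the grain, the hen, the terrier | the new quay: the lamb]
3. Drover goes to the new quay with the cabbage.  [the old quay: the goose, the grain, the hen, the terrier | the new quay: the cabbage, the lamb]
4. Drover goes back to the old quay alone.  [the old quay: the goose, the grain, the hen, the terrier | the new quay: the cabbage, the lamb]
5. Drover goes to the new quay with the goose.  [the old quay: the grain, the hen, the terrier | the new quay: the cabbage, the goose, the lamb]
6. Drover goes back to the old quay alone.  [the old quay: the grain, the hen, the terrier | the new quay: the cabbage, the goose, the lamb]
7. Drover goes to the new quay with the grain.  [the old quay: the hen, the terrier | the new quay: the cabbage, the goose, the grain, the lamb]
8. Drover goes back to the old quay alone.  [the old quay: the hen, the terrier | the new quay: the cabbage, the goose, the grain, the lamb]
9. Drover goes to the new quay with the terrier.  [the old quay: the hen | the new quay: the cabbage, the goose, the grain, the lamb, the terrier]
10. Drover goes back to the old quay with the lamb.  [the old quay: the hen, the lamb | the new quay: the cabbage, the goose, the grain, the terrier]
11. Drover goes to the new quay with the hen.  [the old quay: the lamb | the new quay: the cabbage, the goose, the grain, the hen, the terrier]
12. Drover goes back to the old quay alone.  [the old quay: the lamb | the new quay: the cabbage, the goose, the grain, the hen, the terrier]
13. Drover goes to the new quay with the lamb.  [the old quay: — | the new quay: the cabbage, the goose, the grain, the hen, the lamb, the terrier]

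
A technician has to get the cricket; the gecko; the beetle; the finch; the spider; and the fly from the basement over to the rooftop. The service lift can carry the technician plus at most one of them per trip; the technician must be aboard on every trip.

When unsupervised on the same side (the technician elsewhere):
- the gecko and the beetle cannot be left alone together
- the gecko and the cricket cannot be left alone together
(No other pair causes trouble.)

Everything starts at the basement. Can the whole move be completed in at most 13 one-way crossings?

Yes — this plan uses 13 crossings (≤ 13):
1. Technician goes to the rooftop with the gecko.  [the basement: the beetle, the cricket, the finch, the fly, the spider | the rooftop: the gecko]
2. Technician goes back to the basement alone.  [the basement: the beetle, the cricket, the finch, the fly, the spider | the rooftop: the gecko]
3. Technician goes to the rooftop with the cricket.  [the basement: the beetle, the finch, the fly, the spider | the rooftop: the cricket, the gecko]
4. Technician goes back to the basement with the gecko.  [the basement: the beetle, the finch, the fly, the gecko, the spider | the rooftop: the cricket]
5. Technician goes to the rooftop with the beetle.  [the basement: the finch, the fly, the gecko, the spider | the rooftop: the beetle, the cricket]
6. Technician goes back to the basement alone.  [the basement: the finch, the fly, the gecko, the spider | the rooftop: the beetle, the cricket]
7. Technician goes to the rooftop with the finch.  [the basement: the fly, the gecko, the spider | the rooftop: the beetle, the cricket, the finch]
8. Technician goes back to the basement alone.  [the basement: the fly, the gecko, the spider | the rooftop: the beetle, the cricket, the finch]
9. Technician goes to the rooftop with the spider.  [the basement: the fly, the gecko | the rooftop: the beetle, the cricket, the finch, the spider]
10. Technician goes back to the basement alone.  [the basement: the fly, the gecko | the rooftop: the beetle, the cricket, the finch, the spider]
11. Technician goes to the rooftop with the fly.  [the basement: the gecko | the rooftop: the beetle, the cricket, the finch, the fly, the spider]
12. Technician goes back to the basement alone.  [the basement: the gecko | the rooftop: the beetle, the cricket, the finch, the fly, the spider]
13. Technician goes to the rooftop with the gecko.  [the basement: — | the rooftop: the beetle, the cricket, the finch, the fly, the gecko, the spider]

Yes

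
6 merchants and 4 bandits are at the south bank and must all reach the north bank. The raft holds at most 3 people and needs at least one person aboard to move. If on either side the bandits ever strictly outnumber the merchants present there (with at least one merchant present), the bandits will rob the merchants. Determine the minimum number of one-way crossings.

9

Counting alone: each trip to the north bank takes at most 3 across and each return brings at least 1 back, so after t trips out (and t−1 returns) at most 3t − (t−1) of the 10 are across; that first reaches 10 at t = 5, so at least 9 crossings are needed.
The plan below uses exactly 9 crossings, so it is optimal:
1. 2 bandits → the north bank.  (the south bank: 6M 2B; the north bank: 0M 2B)
2. 1 bandit ← the south bank.  (the south bank: 6M 3B; the north bank: 0M 1B)
3. 3 bandits → the north bank.  (the south bank: 6M 0B; the north bank: 0M 4B)
4. 1 bandit ← the south bank.  (the south bank: 6M 1B; the north bank: 0M 3B)
5. 3 merchants → the north bank.  (the south bank: 3M 1B; the north bank: 3M 3B)
6. 1 bandit ← the south bank.  (the south bank: 3M 2B; the north bank: 3M 2B)
7. 1 merchant and 2 bandits → the north bank.  (the south bank: 2M 0B; the north bank: 4M 4B)
8. 1 bandit ← the south bank.  (the south bank: 2M 1B; the north bank: 4M 3B)
9. 2 merchants and 1 bandit → the north bank.  (the south bank: 0M 0B; the north bank: 6M 4B)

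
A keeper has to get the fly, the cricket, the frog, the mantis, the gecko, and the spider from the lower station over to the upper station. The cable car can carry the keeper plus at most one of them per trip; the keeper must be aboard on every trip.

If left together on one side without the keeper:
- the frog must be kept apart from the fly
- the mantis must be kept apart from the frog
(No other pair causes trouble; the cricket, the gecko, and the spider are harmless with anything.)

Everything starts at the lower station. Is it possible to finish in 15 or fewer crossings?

Yes

Yes — this plan uses 13 crossings (≤ 15):
1. Keeper goes to the upper station with the frog.  [the lower station: the cricket, the fly, the gecko, the mantis, the spider | the upper station: the frog]
2. Keeper goes back to the lower station alone.  [the lower station: the cricket, the fly, the gecko, the mantis, the spider | the upper station: the frog]
3. Keeper goes to the upper station with the fly.  [the lower station: the cricket, the gecko, the mantis, the spider | the upper station: the fly, the frog]
4. Keeper goes back to the lower station with the frog.  [the lower station: the cricket, the frog, the gecko, the mantis, the spider | the upper station: the fly]
5. Keeper goes to the upper station with the mantis.  [the lower station: the cricket, the frog, the gecko, the spider | the upper station: the fly, the mantis]
6. Keeper goes back to the lower station alone.  [the lower station: the cricket, the frog, the gecko, the spider | the upper station: the fly, the mantis]
7. Keeper goes to the upper station with the cricket.  [the lower station: the frog, the gecko, the spider | the upper station: the cricket, the fly, the mantis]
8. Keeper goes back to the lower station alone.  [the lower station: the frog, the gecko, the spider | the upper station: the cricket, the fly, the mantis]
9. Keeper goes to the upper station with the gecko.  [the lower station: the frog, the spider | the upper station: the cricket, the fly, the gecko, the mantis]
10. Keeper goes back to the lower station alone.  [the lower station: the frog, the spider | the upper station: the cricket, the fly, the gecko, the mantis]
11. Keeper goes to the upper station with the spider.  [the lower station: the frog | the upper station: the cricket, the fly, the gecko, the mantis, the spider]
12. Keeper goes back to the lower station alone.  [the lower station: the frog | the upper station: the cricket, the fly, the gecko, the mantis, the spider]
13. Keeper goes to the upper station with the frog.  [the lower station: — | the upper station: the cricket, the fly, the frog, the gecko, the mantis, the spider]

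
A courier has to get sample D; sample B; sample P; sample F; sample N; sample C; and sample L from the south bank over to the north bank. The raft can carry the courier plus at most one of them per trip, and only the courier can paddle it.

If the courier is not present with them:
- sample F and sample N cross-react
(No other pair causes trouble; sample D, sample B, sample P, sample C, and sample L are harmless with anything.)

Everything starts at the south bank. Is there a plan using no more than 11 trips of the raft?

Counting alone: the courier can take at most 1 across per trip to the north bank, so moving all 7 needs at least 7 loaded trips out, with a return between consecutive ones — at least 13 crossings.
Since 11 < 13, 11 crossings cannot be enough. (The shortest complete plan in fact takes 13:)
1. Courier goes to the north bank with sample F.  [the south bank: sample B, sample C, sample D, sample L, sample N, sample P | the north bank: sample F]
2. Courier goes back to the south bank alone.  [the south bank: sample B, sample C, sample D, sample L, sample N, sample P | the north bank: sample F]
3. Courier goes to the north bank with sample D.  [the south bank: sample B, sample C, sample L, sample N, sample P | the north bank: sample D, sample F]
4. Courier goes back to the south bank alone.  [the south bank: sample B, sample C, sample L, sample N, sample P | the north bank: sample D, sample F]
5. Courier goes to the north bank with sample B.  [the south bank: sample C, sample L, sample N, sample P | the north bank: sample B, sample D, sample F]
6. Courier goes back to the south bank alone.  [the south bank: sample C, sample L, sample N, sample P | the north bank: sample B, sample D, sample F]
7. Courier goes to the north bank with sample P.  [the south bank: sample C, sample L, sample N | the north bank: sample B, sample D, sample F, sample P]
8. Courier goes back to the south bank alone.  [the south bank: sample C, sample L, sample N | the north bank: sample B, sample D, sample F, sample P]
9. Courier goes to the north bank with sample C.  [the south bank: sample L, sample N | the north bank: sample B, sample C, sample D, sample F, sample P]
10. Courier goes back to the south bank alone.  [the south bank: sample L, sample N | the north bank: sample B, sample C, sample D, sample F, sample P]
11. Courier goes to the north bank with sample L.  [the south bank: sample N | the north bank: sample B, sample C, sample D, sample F, sample L, sample P]
12. Courier goes back to the south bank alone.  [the south bank: sample N | the north bank: sample B, sample C, sample D, sample F, sample L, sample P]
13. Courier goes to the north bank with sample N.  [the south bank: — | the north bank: sample B, sample C, sample D, sample F, sample L, sample N, sample P]

No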